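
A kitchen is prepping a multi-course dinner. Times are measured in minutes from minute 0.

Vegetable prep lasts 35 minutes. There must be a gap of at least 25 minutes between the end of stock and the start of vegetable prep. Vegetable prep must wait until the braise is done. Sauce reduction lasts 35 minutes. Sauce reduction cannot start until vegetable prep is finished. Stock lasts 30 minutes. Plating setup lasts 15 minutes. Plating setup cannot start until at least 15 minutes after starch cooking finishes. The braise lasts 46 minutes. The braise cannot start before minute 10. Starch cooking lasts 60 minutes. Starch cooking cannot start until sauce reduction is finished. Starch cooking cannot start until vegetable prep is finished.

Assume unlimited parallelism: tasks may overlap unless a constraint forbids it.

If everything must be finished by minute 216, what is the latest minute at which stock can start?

To finish by minute 216, plating setup (duration 15) must start no later than minute 201.
Starch cooking has to be done before plating setup (must start by minute 201, minus 15-minute gap → minute 186). That means finishing by minute 186, i.e. starting by 186 − 60 = minute 126.
Sauce reduction must finish before starch cooking (must start by minute 126). With a 35-minute duration, sauce reduction must start by 126 − 35 = minute 91.
Vegetable prep has several dependents: sauce reduction (must start by minute 91); starch cooking (must start by minute 126). The earliest of those limits is minute 91, so vegetable prep must start by 91 − 35 = minute 56.
Stock feeds into vegetable prep (must start by minute 56, minus 25-minute gap → minute 31); so stock must finish by minute 31 and therefore start by minute 1.

1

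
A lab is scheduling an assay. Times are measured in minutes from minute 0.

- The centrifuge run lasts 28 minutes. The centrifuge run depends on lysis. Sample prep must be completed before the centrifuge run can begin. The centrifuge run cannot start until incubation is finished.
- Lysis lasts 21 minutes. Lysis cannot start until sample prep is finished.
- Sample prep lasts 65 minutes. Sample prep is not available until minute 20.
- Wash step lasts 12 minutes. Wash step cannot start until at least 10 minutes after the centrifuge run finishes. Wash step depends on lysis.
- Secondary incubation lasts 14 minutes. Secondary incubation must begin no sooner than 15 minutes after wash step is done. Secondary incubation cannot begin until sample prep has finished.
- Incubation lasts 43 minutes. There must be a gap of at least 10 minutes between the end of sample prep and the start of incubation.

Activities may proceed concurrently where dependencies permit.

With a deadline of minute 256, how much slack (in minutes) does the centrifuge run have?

Sample prep cannot begin until its own release at minute 20. It runs from minute 20 to 20 + 65 = minute 85.
Incubation waits on sample prep (finishes minute 85, plus 10-minute gap → minute 95), so it starts at minute 95 and finishes at 95 + 43 = minute 138.
Lysis waits on sample prep (finishes minute 85), so it starts at minute 85 and finishes at 85 + 21 = minute 106.
The centrifuge run has to wait for lysis (finishes minute 106); sample prep (finishes minute 85); incubation (finishes minute 138). The latest of these is minute 138, so the centrifuge run runs minute 138 to 138 + 28 = minute 166.

Working backward from the deadline:
Secondary incubation must finish by minute 256; it takes 14 minutes, so it must start by 256 − 14 = minute 242.
Wash step feeds into secondary incubation (must start by minute 242, minus 15-minute gap → minute 227); so wash step must finish by minute 227 and therefore start by minute 215.
The centrifuge run has to be done before wash step (must start by minute 215, minus 10-minute gap → minute 205). That means finishing by minute 205, i.e. starting by 205 − 28 = minute 177.
So the centrifuge run can start as early as minute 138 and as late as minute 177, giving 177 − 138 = 39 minutes of slack.

39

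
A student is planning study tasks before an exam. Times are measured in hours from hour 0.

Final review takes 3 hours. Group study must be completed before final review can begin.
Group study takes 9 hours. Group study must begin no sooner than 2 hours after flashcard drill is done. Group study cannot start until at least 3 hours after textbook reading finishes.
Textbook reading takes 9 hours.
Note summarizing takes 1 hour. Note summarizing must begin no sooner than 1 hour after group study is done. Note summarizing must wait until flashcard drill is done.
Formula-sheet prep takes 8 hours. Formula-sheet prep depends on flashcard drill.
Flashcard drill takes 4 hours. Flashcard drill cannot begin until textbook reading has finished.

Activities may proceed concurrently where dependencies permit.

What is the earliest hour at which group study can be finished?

Textbook reading can start immediately at hour 0; it finishes at hour 9.
After textbook reading (finishes hour 9), flashcard drill can start at hour 9 and finishes at hour 13.
Group study needs all of flashcard drill (finishes hour 13, plus 2-hour gap → hour 15); textbook reading (finishes hour 9, plus 3-hour gap → hour 12). That puts its earliest start at hour 15; it finishes at 15 + 9 = hour 24.

24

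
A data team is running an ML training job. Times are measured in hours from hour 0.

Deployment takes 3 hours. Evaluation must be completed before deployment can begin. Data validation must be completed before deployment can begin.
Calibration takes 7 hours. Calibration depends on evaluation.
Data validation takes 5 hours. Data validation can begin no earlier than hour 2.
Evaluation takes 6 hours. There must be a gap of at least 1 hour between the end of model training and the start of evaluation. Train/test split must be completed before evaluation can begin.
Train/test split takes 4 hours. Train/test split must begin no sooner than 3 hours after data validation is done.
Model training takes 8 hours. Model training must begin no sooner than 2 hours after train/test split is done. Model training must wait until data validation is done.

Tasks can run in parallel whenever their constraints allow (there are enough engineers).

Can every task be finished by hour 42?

After its own release at hour 2, data validation can start at hour 2 and finishes at hour 7.
Train/test split waits on data validation (finishes hour 7, plus 3-hour gap → hour 10), so it starts at hour 10 and finishes at 10 + 4 = hour 14.
For model training: train/test split (finishes hour 14, plus 2-hour gap → hour 16); data validation (finishes hour 7). Taking the maximum gives a start of hour 16, and it finishes at 16 + 8 = hour 24.
Evaluation has to wait for model training (finishes hour 24, plus 1-hour gap → hour 25); train/test split (finishes hour 14). The latest of these is hour 25, so evaluation runs hour 25 to 25 + 6 = hour 31.
Deployment needs all of evaluation (finishes hour 31); data validation (finishes hour 7). That puts its earliest start at hour 31; it finishes at 31 + 3 = hour 34.
After evaluation (finishes hour 31), calibration can start at hour 31 and finishes at hour 38.
Every task is finished by hour 38, which is no later than the deadline of 42, so the schedule is feasible.

Yes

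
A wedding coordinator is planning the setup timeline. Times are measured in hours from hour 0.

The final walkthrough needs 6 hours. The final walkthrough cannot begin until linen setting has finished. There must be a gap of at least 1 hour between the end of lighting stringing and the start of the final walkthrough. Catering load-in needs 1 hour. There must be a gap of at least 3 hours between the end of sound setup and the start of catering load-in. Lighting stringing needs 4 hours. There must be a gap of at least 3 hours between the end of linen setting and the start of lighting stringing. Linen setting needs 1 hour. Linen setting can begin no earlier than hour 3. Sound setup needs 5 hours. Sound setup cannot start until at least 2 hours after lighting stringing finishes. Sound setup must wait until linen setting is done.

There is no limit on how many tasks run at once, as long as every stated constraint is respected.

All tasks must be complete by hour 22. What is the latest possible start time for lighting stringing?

Nothing follows catering load-in; the deadline of hour 22 is its only limit. It must start by 22 − 1 = hour 21.
Since catering load-in (must start by hour 21, minus 3-hour gap → hour 18) depends on it, sound setup must finish by hour 18. Backing off its 5-hour duration gives a latest start of hour 13.
To finish by hour 22, the final walkthrough (duration 6) must start no later than hour 16.
Lighting stringing must finish in time for sound setup (must start by hour 13, minus 2-hour gap → hour 11); the final walkthrough (must start by hour 16, minus 1-hour gap → hour 15). The tightest is hour 11, so lighting stringing must start by 11 − 4 = hour 7.

7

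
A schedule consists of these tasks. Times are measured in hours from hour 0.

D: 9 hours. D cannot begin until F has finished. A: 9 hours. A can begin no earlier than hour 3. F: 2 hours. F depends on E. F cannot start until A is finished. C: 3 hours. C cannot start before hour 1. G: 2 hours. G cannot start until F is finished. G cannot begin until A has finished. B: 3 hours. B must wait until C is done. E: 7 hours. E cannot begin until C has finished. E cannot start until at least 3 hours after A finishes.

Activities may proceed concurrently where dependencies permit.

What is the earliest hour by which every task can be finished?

33

C cannot begin until its own release at hour 1. It runs from hour 1 to 1 + 3 = hour 4.
B cannot begin until C (finishes hour 4). It runs from hour 4 to 4 + 3 = hour 7.
A cannot begin until its own release at hour 3. It runs from hour 3 to 3 + 9 = hour 12.
For E: C (finishes hour 4); A (finishes hour 12, plus 3-hour gap → hour 15). Taking the maximum gives a start of hour 15, and it finishes at 15 + 7 = hour 22.
F has to wait for E (finishes hour 22); A (finishes hour 12). The latest of these is hour 22, so F runs hour 22 to 22 + 2 = hour 24.
G needs all of F (finishes hour 24); A (finishes hour 12). That puts its earliest start at hour 24; it finishes at 24 + 2 = hour 26.
D cannot begin until F (finishes hour 24). It runs from hour 24 to 24 + 9 = hour 33.
All tasks are finished once the last one completes. Finish times: A at 12, B at 7, C at 4, D at 33, E at 22, F at 24, G at 26. The latest is hour 33.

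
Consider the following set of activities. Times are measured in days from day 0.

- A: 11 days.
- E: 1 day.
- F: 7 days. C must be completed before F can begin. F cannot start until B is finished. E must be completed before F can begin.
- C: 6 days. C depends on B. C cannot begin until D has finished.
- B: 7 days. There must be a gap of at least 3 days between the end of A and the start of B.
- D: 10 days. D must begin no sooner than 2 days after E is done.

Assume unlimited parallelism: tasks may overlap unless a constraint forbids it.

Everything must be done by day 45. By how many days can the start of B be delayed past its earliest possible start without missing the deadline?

11

Nothing blocks A, so it runs from day 0 to day 11.
B waits on A (finishes day 11, plus 3-day gap → day 14), so it starts at day 14 and finishes at 14 + 7 = day 21.

Working backward from the deadline:
To finish by day 45, F (duration 7) must start no later than day 38.
Since F (must start by day 38) depends on it, C must finish by day 38. Backing off its 6-day duration gives a latest start of day 32.
B feeds C (must start by day 32); F (must start by day 38). Taking the minimum, B must finish by day 32 and start by 32 − 7 = day 25.
So B can start as early as day 14 and as late as day 25, giving 25 − 14 = 11 days of slack.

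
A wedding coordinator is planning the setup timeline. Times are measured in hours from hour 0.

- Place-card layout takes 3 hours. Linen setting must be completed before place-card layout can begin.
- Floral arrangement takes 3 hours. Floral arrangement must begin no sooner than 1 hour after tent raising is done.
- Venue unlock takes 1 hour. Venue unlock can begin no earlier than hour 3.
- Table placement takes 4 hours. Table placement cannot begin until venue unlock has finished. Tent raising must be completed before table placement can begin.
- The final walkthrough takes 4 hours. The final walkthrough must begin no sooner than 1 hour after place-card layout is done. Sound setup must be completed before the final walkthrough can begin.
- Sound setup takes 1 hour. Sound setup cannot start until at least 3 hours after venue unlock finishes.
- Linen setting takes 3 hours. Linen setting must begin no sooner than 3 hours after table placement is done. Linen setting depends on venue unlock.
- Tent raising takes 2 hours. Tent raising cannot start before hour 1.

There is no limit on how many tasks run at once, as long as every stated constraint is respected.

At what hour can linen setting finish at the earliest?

14

After its own release at hour 1, tent raising can start at hour 1 and finishes at hour 3.
Venue unlock waits on its own release at hour 3, so it starts at hour 3 and finishes at 3 + 1 = hour 4.
Table placement cannot start until venue unlock (finishes hour 4); tent raising (finishes hour 3). The controlling bound is hour 4, so table placement finishes at 4 + 4 = hour 8.
Linen setting needs all of table placement (finishes hour 8, plus 3-hour gap → hour 11); venue unlock (finishes hour 4). That puts its earliest start at hour 11; it finishes at 11 + 3 = hour 14.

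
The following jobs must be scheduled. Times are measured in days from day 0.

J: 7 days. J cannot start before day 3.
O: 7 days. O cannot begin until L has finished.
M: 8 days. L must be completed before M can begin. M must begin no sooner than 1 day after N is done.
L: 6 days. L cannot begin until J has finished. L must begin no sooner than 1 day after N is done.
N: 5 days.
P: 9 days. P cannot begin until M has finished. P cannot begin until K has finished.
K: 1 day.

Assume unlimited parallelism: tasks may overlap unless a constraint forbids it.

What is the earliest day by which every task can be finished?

N can start immediately at day 0; it finishes at day 5.
Nothing blocks K, so it runs from day 0 to day 1.
J cannot begin until its own release at day 3. It runs from day 3 to 3 + 7 = day 10.
L cannot start until J (finishes day 10); N (finishes day 5, plus 1-day gap → day 6). The controlling bound is day 10, so L finishes at 10 + 6 = day 16.
After L (finishes day 16), O can start at day 16 and finishes at day 23.
M cannot start until L (finishes day 16); N (finishes day 5, plus 1-day gap → day 6). The controlling bound is day 16, so M finishes at 16 + 8 = day 24.
P needs all of M (finishes day 24); K (finishes day 1). That puts its earliest start at day 24; it finishes at 24 + 9 = day 33.
All tasks are finished once the last one completes. Finish times: J at 10, K at 1, L at 16, M at 24, N at 5, O at 23, P at 33. The latest is day 33.

33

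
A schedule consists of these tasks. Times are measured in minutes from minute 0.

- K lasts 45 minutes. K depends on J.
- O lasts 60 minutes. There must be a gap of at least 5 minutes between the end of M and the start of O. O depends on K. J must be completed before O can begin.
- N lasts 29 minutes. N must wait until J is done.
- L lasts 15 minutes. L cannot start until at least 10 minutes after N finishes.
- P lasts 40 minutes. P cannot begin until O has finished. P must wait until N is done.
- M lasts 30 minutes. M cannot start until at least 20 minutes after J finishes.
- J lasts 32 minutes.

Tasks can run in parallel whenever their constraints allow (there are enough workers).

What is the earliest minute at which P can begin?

147

Nothing blocks J, so it runs from minute 0 to minute 32.
N cannot begin until J (finishes minute 32). It runs from minute 32 to 32 + 29 = minute 61.
M waits on J (finishes minute 32, plus 20-minute gap → minute 52), so it starts at minute 52 and finishes at 52 + 30 = minute 82.
K waits on J (finishes minute 32), so it starts at minute 32 and finishes at 32 + 45 = minute 77.
O cannot start until M (finishes minute 82, plus 5-minute gap → minute 87); K (finishes minute 77); J (finishes minute 32). The controlling bound is minute 87, so O finishes at 87 + 60 = minute 147.
P waits on O (finishes minute 147); N (finishes minute 61). The latest of these is minute 147, which is the earliest P can start.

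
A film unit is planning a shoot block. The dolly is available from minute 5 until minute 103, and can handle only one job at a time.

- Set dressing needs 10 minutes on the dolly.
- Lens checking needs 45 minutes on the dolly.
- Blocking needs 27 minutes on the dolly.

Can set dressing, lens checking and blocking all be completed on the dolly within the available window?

Yes

The dolly window is 103 − 5 = 98 minutes.
Running back to back, the jobs need 10 + 45 + 27 = 82 minutes on the dolly.
Since 82 ≤ 98, they fit within the window.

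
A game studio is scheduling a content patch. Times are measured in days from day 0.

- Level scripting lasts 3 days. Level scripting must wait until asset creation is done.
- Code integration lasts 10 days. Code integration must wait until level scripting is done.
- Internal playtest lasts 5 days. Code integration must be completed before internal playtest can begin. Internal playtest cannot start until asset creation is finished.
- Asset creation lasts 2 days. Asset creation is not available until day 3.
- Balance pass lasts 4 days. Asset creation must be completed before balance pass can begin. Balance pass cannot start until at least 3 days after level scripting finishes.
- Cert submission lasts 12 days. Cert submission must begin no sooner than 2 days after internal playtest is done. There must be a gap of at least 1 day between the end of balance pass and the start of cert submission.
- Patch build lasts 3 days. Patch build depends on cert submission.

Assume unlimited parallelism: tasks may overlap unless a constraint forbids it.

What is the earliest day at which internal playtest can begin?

Asset creation cannot begin until its own release at day 3. It runs from day 3 to 3 + 2 = day 5.
After asset creation (finishes day 5), level scripting can start at day 5 and finishes at day 8.
After level scripting (finishes day 8), code integration can start at day 8 and finishes at day 18.
Internal playtest waits on code integration (finishes day 18); asset creation (finishes day 5). The latest of these is day 18, which is the earliest internal playtest can start.

18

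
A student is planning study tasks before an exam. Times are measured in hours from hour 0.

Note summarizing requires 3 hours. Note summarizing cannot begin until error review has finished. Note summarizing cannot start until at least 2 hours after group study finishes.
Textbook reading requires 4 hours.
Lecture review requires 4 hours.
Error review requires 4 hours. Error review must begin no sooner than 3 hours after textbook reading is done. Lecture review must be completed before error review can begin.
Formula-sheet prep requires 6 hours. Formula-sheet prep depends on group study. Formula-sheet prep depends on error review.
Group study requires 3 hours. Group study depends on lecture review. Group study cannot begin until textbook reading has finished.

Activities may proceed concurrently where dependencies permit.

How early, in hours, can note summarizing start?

Lecture review has no prerequisites, so it starts at hour 0 and finishes at hour 4.
Nothing blocks textbook reading, so it runs from hour 0 to hour 4.
Group study needs all of lecture review (finishes hour 4); textbook reading (finishes hour 4). That puts its earliest start at hour 4; it finishes at 4 + 3 = hour 7.
Error review needs all of textbook reading (finishes hour 4, plus 3-hour gap → hour 7); lecture review (finishes hour 4). That puts its earliest start at hour 7; it finishes at 7 + 4 = hour 11.
Note summarizing waits on error review (finishes hour 11); group study (finishes hour 7, plus 2-hour gap → hour 9). The latest of these is hour 11, which is the earliest note summarizing can start.

11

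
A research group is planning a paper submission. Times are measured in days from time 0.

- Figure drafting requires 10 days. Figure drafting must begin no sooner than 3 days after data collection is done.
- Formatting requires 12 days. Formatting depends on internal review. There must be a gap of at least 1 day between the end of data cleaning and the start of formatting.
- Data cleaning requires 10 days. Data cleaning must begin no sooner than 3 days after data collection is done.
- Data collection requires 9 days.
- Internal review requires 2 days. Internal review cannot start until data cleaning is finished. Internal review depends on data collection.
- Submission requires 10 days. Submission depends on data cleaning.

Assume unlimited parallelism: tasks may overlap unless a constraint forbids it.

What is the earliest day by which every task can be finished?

Data collection has no prerequisites, so it starts at day 0 and finishes at day 9.
Figure drafting waits on data collection (finishes day 9, plus 3-day gap → day 12), so it starts at day 12 and finishes at 12 + 10 = day 22.
Data cleaning cannot begin until data collection (finishes day 9, plus 3-day gap → day 12). It runs from day 12 to 12 + 10 = day 22.
After data cleaning (finishes day 22), submission can start at day 22 and finishes at day 32.
Internal review has to wait for data cleaning (finishes day 22); data collection (finishes day 9). The latest of these is day 22, so internal review runs day 22 to 22 + 2 = day 24.
Formatting cannot start until internal review (finishes day 24); data cleaning (finishes day 22, plus 1-day gap → day 23). The controlling bound is day 24, so formatting finishes at 24 + 12 = day 36.
All tasks are finished once the last one completes. Finish times: Data collection at 9, Data cleaning at 22, Figure drafting at 22, Internal review at 24, Formatting at 36, Submission at 32. The latest is day 36.

36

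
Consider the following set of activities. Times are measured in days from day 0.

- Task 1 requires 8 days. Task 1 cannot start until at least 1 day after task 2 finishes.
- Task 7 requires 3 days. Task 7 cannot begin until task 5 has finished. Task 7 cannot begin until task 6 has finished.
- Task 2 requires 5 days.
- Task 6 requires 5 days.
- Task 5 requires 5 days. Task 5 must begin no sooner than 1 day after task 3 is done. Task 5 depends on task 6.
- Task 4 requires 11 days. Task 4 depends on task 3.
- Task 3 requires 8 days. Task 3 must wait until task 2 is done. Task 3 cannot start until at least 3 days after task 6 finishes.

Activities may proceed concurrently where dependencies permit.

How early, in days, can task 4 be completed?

Task 6 has no prerequisites, so it starts at day 0 and finishes at day 5.
Nothing blocks task 2, so it runs from day 0 to day 5.
For task 3: task 2 (finishes day 5); task 6 (finishes day 5, plus 3-day gap → day 8). Taking the maximum gives a start of day 8, and it finishes at 8 + 8 = day 16.
Task 4 waits on task 3 (finishes day 16), so it starts at day 16 and finishes at 16 + 11 = day 27.

27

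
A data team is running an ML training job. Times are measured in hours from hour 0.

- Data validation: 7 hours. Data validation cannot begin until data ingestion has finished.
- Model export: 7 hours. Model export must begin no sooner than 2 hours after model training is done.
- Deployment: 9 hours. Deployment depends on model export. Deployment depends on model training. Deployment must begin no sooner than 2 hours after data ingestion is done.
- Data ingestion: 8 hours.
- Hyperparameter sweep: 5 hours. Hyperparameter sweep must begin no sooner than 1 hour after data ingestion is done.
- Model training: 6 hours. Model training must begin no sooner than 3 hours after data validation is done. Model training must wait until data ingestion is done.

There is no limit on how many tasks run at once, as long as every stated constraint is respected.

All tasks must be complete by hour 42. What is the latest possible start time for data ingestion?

0

Deployment must finish by hour 42; it takes 9 hours, so it must start by 42 − 9 = hour 33.
Model export must finish before deployment (must start by hour 33). With a 7-hour duration, model export must start by 33 − 7 = hour 26.
For model training: model export (must start by hour 26, minus 2-hour gap → hour 24); deployment (must start by hour 33). The most restrictive is hour 24; with a 6-hour duration, model training must start by hour 18.
Data validation has to be done before model training (must start by hour 18, minus 3-hour gap → hour 15). That means finishing by hour 15, i.e. starting by 15 − 7 = hour 8.
Hyperparameter sweep has no dependents, so it just needs to finish by hour 42. Starting by 42 − 5 = hour 37 achieves that.
For data ingestion: data validation (must start by hour 8); hyperparameter sweep (must start by hour 37, minus 1-hour gap → hour 36); model training (must start by hour 18); deployment (must start by hour 33, minus 2-hour gap → hour 31). The most restrictive is hour 8; with an 8-hour duration, data ingestion must start by hour 0.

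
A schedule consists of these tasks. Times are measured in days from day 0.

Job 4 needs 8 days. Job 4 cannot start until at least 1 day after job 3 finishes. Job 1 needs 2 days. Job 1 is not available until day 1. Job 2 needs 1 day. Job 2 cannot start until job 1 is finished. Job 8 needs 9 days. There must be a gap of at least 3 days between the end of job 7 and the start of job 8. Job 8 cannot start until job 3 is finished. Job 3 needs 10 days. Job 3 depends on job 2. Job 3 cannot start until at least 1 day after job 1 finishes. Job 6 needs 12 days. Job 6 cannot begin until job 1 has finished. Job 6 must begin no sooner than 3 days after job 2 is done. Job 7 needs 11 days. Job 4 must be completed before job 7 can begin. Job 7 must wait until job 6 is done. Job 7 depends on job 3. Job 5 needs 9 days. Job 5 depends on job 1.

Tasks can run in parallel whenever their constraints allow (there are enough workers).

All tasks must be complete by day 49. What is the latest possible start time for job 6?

Job 8 has no dependents, so it just needs to finish by day 49. Starting by 49 − 9 = day 40 achieves that.
Job 7 must finish before job 8 (must start by day 40, minus 3-day gap → day 37). With an 11-day duration, job 7 must start by 37 − 11 = day 26.
Job 6 must finish before job 7 (must start by day 26). With a 12-day duration, job 6 must start by 26 − 12 = day 14.

14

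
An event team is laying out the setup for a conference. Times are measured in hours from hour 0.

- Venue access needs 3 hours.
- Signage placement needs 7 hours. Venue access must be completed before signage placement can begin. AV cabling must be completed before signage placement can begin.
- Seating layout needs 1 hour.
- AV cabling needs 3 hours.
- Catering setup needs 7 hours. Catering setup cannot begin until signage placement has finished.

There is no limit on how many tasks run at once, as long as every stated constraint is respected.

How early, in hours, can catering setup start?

Nothing blocks AV cabling, so it runs from hour 0 to hour 3.
Venue access can start immediately at hour 0; it finishes at hour 3.
Signage placement cannot start until venue access (finishes hour 3); AV cabling (finishes hour 3). The controlling bound is hour 3, so signage placement finishes at 3 + 7 = hour 10.
Catering setup waits on signage placement (finishes hour 10), so the earliest it can start is hour 10.

10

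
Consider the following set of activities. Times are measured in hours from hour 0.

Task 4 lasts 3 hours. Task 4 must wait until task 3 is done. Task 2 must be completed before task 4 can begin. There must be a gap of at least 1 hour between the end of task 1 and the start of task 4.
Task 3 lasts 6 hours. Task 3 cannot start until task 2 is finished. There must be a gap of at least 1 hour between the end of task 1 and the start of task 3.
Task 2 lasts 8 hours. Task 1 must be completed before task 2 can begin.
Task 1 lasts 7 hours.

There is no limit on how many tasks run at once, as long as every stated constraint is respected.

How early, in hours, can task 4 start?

Task 1 has no prerequisites, so it starts at hour 0 and finishes at hour 7.
After task 1 (finishes hour 7), task 2 can start at hour 7 and finishes at hour 15.
Task 3 needs all of task 2 (finishes hour 15); task 1 (finishes hour 7, plus 1-hour gap → hour 8). That puts its earliest start at hour 15; it finishes at 15 + 6 = hour 21.
Task 4 waits on task 3 (finishes hour 21); task 2 (finishes hour 15); task 1 (finishes hour 7, plus 1-hour gap → hour 8). The latest of these is hour 21, which is the earliest task 4 can start.

21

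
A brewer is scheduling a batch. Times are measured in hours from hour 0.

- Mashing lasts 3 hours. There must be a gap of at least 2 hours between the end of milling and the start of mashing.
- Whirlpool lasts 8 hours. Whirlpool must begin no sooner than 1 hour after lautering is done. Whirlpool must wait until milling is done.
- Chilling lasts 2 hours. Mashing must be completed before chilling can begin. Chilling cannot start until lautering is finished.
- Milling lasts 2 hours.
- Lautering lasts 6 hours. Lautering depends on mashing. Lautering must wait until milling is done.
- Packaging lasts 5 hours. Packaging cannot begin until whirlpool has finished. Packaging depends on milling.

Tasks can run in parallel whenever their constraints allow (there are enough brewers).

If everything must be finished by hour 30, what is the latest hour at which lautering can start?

To finish by hour 30, packaging (duration 5) must start no later than hour 25.
Whirlpool must finish before packaging (must start by hour 25). With an 8-hour duration, whirlpool must start by 25 − 8 = hour 17.
Nothing follows chilling; the deadline of hour 30 is its only limit. It must start by 30 − 2 = hour 28.
Lautering has several dependents: whirlpool (must start by hour 17, minus 1-hour gap → hour 16); chilling (must start by hour 28). The earliest of those limits is hour 16, so lautering must start by 16 − 6 = hour 10.

10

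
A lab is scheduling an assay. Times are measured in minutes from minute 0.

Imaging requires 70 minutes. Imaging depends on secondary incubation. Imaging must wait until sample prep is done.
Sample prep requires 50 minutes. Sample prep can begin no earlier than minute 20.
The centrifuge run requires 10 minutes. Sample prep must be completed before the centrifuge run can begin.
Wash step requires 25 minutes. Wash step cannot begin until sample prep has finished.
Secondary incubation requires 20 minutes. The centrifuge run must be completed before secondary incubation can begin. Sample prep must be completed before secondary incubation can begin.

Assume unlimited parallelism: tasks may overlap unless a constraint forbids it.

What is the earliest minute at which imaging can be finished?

170

After its own release at minute 20, sample prep can start at minute 20 and finishes at minute 70.
The centrifuge run cannot begin until sample prep (finishes minute 70). It runs from minute 70 to 70 + 10 = minute 80.
For secondary incubation: the centrifuge run (finishes minute 80); sample prep (finishes minute 70). Taking the maximum gives a start of minute 80, and it finishes at 80 + 20 = minute 100.
For imaging: secondary incubation (finishes minute 100); sample prep (finishes minute 70). Taking the maximum gives a start of minute 100, and it finishes at 100 + 70 = minute 170.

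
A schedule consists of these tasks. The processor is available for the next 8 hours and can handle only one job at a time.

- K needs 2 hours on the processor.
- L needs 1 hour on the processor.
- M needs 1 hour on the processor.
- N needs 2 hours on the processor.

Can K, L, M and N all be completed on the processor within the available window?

Running back to back, the jobs need 2 + 1 + 1 + 2 = 6 hours on the processor.
Since 6 ≤ 8, they fit within the window.

Yes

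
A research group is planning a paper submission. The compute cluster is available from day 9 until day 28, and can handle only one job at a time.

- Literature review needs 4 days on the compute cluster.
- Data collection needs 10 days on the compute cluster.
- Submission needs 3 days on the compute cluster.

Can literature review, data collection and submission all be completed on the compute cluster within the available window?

The compute cluster window is 28 − 9 = 19 days.
Running back to back, the jobs need 4 + 10 + 3 = 17 days on the compute cluster.
Since 17 ≤ 19, they fit within the window.

Yes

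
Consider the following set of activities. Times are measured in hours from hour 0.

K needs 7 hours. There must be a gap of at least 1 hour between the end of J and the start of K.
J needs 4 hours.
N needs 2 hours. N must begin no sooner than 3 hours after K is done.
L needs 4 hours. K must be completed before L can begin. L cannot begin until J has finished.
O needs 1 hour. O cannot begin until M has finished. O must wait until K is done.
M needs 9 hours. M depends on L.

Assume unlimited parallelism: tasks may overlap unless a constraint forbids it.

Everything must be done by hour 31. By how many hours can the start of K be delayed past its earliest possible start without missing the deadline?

5

J can start immediately at hour 0; it finishes at hour 4.
K cannot begin until J (finishes hour 4, plus 1-hour gap → hour 5). It runs from hour 5 to 5 + 7 = hour 12.

Working backward from the deadline:
To finish by hour 31, O (duration 1) must start no later than hour 30.
Since O (must start by hour 30) depends on it, M must finish by hour 30. Backing off its 9-hour duration gives a latest start of hour 21.
Since M (must start by hour 21) depends on it, L must finish by hour 21. Backing off its 4-hour duration gives a latest start of hour 17.
N has no dependents, so it just needs to finish by hour 31. Starting by 31 − 2 = hour 29 achieves that.
K must finish in time for L (must start by hour 17); N (must start by hour 29, minus 3-hour gap → hour 26); O (must start by hour 30). The tightest is hour 17, so K must start by 17 − 7 = hour 10.
So K can start as early as hour 5 and as late as hour 10, giving 10 − 5 = 5 hours of slack.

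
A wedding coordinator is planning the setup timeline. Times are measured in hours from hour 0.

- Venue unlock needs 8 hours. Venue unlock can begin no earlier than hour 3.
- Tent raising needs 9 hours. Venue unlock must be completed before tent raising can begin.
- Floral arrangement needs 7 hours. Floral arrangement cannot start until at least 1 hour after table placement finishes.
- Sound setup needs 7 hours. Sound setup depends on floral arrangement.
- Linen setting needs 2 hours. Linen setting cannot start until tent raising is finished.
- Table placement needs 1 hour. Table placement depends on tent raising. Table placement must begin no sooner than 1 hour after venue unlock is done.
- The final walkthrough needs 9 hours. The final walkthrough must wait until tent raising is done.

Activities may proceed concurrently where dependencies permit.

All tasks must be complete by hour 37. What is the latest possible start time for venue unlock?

4

Sound setup must finish by hour 37; it takes 7 hours, so it must start by 37 − 7 = hour 30.
Floral arrangement must finish before sound setup (must start by hour 30). With a 7-hour duration, floral arrangement must start by 30 − 7 = hour 23.
Table placement must finish before floral arrangement (must start by hour 23, minus 1-hour gap → hour 22). With a 1-hour duration, table placement must start by 22 − 1 = hour 21.
Nothing follows linen setting; the deadline of hour 37 is its only limit. It must start by 37 − 2 = hour 35.
The final walkthrough has no dependents, so it just needs to finish by hour 37. Starting by 37 − 9 = hour 28 achieves that.
For tent raising: table placement (must start by hour 21); linen setting (must start by hour 35); the final walkthrough (must start by hour 28). The most restrictive is hour 21; with a 9-hour duration, tent raising must start by hour 12.
For venue unlock: tent raising (must start by hour 12); table placement (must start by hour 21, minus 1-hour gap → hour 20). The most restrictive is hour 12; with an 8-hour duration, venue unlock must start by hour 4.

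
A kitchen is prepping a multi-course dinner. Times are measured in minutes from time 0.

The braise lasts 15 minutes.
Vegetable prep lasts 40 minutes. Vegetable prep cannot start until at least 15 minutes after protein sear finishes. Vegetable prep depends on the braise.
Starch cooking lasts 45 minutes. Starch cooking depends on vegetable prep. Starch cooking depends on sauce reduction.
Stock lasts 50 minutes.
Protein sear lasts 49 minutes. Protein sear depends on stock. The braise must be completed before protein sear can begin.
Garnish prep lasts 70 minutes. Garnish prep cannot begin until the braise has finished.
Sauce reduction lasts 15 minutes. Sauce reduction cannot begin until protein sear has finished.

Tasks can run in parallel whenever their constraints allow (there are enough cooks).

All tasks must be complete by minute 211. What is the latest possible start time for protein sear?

62

Starch cooking has no dependents, so it just needs to finish by minute 211. Starting by 211 − 45 = minute 166 achieves that.
Vegetable prep must finish before starch cooking (must start by minute 166). With a 40-minute duration, vegetable prep must start by 166 − 40 = minute 126.
Since starch cooking (must start by minute 166) depends on it, sauce reduction must finish by minute 166. Backing off its 15-minute duration gives a latest start of minute 151.
Protein sear must finish in time for vegetable prep (must start by minute 126, minus 15-minute gap → minute 111); sauce reduction (must start by minute 151). The tightest is minute 111, so protein sear must start by 111 − 49 = minute 62.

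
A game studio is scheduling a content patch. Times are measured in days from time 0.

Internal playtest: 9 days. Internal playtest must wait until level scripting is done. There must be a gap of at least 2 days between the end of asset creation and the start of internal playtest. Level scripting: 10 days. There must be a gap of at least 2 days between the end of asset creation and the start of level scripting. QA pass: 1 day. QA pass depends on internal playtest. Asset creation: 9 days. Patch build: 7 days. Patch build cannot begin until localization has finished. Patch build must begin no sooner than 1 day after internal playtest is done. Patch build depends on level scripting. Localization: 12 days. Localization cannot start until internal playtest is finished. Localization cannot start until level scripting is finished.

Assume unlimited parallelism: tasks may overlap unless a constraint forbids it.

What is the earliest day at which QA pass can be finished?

Asset creation can start immediately at day 0; it finishes at day 9.
Level scripting waits on asset creation (finishes day 9, plus 2-day gap → day 11), so it starts at day 11 and finishes at 11 + 10 = day 21.
Internal playtest cannot start until level scripting (finishes day 21); asset creation (finishes day 9, plus 2-day gap → day 11). The controlling bound is day 21, so internal playtest finishes at 21 + 9 = day 30.
QA pass waits on internal playtest (finishes day 30), so it starts at day 30 and finishes at 30 + 1 = day 31.

31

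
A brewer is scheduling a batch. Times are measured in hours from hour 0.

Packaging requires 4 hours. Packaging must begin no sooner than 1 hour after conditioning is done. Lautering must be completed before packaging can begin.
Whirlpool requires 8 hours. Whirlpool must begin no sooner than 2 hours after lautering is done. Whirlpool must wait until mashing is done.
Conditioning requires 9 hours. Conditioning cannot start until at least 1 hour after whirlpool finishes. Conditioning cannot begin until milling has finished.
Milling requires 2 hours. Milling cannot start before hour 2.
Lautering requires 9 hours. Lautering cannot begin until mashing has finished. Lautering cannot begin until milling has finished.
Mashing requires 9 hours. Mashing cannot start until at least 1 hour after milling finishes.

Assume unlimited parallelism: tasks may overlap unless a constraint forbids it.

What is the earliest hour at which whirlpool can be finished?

33

After its own release at hour 2, milling can start at hour 2 and finishes at hour 4.
Mashing waits on milling (finishes hour 4, plus 1-hour gap → hour 5), so it starts at hour 5 and finishes at 5 + 9 = hour 14.
Lautering has to wait for mashing (finishes hour 14); milling (finishes hour 4). The latest of these is hour 14, so lautering runs hour 14 to 14 + 9 = hour 23.
Whirlpool needs all of lautering (finishes hour 23, plus 2-hour gap → hour 25); mashing (finishes hour 14). That puts its earliest start at hour 25; it finishes at 25 + 8 = hour 33.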